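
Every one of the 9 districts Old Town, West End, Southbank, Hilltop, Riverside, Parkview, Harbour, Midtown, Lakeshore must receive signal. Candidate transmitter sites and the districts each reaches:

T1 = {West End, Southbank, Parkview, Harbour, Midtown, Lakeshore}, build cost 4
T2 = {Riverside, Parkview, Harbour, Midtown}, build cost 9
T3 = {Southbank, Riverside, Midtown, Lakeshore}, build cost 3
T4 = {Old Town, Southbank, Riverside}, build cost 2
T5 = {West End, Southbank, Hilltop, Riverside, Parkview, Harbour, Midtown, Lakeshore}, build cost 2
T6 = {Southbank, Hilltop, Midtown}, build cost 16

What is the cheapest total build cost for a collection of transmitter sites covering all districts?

4

T4, T5 cover every district at build cost 2 + 2 = 4.
Any cover uses at least 2 transmitter sites; among all covering selections none totals below 4.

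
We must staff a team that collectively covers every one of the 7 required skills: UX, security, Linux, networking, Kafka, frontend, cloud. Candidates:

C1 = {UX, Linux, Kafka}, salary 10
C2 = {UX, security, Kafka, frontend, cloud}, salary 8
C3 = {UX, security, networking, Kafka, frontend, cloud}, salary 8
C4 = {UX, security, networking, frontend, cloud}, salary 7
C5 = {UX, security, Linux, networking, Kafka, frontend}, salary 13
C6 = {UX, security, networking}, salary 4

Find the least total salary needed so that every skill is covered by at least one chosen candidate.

C1, C4 cover every skill at salary 10 + 7 = 17.
Any cover uses at least 2 candidates; among all covering selections none totals below 17.

17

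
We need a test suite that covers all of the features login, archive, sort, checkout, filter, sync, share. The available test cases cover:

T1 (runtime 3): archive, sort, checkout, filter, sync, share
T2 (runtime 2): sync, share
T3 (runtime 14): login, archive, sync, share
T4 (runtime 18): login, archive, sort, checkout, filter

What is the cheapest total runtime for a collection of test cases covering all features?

T1, T3 cover every feature at runtime 3 + 14 = 17.
Any cover uses at least 2 test cases; among all covering selections none totals below 17.

17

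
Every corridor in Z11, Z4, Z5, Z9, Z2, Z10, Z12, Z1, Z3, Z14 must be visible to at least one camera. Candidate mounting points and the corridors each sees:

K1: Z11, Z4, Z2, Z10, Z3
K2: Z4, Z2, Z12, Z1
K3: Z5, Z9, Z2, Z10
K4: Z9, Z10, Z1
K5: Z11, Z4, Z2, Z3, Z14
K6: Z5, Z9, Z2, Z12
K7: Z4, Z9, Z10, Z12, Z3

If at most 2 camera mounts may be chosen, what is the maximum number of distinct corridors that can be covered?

Choosing K1, K6 covers {Z11, Z4, Z5, Z9, Z2, Z10, Z12, Z3} — 8 corridors.
No choice of 2 camera mounts does better; here Z1, Z14 are left uncovered.

8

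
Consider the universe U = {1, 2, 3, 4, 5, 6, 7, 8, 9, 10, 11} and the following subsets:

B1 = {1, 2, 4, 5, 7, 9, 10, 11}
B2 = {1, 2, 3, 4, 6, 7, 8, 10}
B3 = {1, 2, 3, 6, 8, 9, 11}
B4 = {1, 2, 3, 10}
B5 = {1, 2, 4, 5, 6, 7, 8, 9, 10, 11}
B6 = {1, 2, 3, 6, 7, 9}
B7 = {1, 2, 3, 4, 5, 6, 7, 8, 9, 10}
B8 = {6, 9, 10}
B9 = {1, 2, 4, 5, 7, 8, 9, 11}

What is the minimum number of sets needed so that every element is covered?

B1, B2 together cover {1, 2, 3, 4, 5, 6, 7, 8, 9, 10, 11} — every element.
No single set contains all 11 elements, so 2 is optimal.

2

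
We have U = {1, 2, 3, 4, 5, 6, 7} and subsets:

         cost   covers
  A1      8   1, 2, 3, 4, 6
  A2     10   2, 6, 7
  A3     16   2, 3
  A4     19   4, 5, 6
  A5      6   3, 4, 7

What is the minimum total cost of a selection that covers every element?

A1, A4, A5 cover every element at cost 8 + 19 + 6 = 33.
Any cover uses at least 3 sets; among all covering selections none totals below 33.

33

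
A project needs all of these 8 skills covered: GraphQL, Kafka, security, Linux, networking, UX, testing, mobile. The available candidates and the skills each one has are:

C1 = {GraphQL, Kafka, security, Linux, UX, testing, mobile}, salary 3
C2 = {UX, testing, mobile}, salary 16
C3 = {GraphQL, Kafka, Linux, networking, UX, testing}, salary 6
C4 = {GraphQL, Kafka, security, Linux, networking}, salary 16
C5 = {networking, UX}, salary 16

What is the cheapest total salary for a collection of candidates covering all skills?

C1, C3 cover every skill at salary 3 + 6 = 9.
Any cover uses at least 2 candidates; among all covering selections none totals below 9.

9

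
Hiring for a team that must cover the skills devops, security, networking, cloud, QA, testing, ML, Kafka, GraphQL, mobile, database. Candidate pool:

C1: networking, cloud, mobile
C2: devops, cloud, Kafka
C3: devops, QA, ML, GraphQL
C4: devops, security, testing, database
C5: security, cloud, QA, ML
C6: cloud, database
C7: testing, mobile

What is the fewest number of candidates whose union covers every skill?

4

C1, C2, C3, C4 together cover {devops, security, networking, cloud, QA, testing, ML, Kafka, GraphQL, mobile, database} — every skill.
No 3 of the 7 candidates cover everything (all 35 triples fall short), so 4 is minimum.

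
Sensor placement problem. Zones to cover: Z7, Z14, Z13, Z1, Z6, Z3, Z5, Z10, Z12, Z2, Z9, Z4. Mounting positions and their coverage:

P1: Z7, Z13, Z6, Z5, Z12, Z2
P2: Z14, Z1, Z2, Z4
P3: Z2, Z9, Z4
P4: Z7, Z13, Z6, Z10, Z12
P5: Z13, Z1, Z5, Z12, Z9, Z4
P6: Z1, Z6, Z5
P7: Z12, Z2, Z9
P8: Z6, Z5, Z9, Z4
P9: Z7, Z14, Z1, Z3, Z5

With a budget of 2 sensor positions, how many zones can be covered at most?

9

Choosing P1, P2 covers {Z7, Z14, Z13, Z1, Z6, Z5, Z12, Z2, Z4} — 9 zones.
No choice of 2 sensor positions does better; here Z3, Z10, Z9 are left uncovered.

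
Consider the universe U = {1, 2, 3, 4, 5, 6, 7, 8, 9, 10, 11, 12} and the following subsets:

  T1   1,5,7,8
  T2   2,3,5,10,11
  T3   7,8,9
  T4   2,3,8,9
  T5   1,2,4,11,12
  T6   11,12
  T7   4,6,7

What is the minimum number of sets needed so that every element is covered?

4

T2, T3, T5, T7 together cover {1, 2, 3, 4, 5, 6, 7, 8, 9, 10, 11, 12} — every element.
No 3 of the 7 sets cover everything (all 35 triples fall short), so 4 is minimum.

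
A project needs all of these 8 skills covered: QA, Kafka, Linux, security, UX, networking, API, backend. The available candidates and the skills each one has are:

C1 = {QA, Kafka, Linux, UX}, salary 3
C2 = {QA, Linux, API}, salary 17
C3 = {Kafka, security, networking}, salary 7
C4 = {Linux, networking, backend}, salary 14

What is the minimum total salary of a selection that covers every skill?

41

C1, C2, C3, C4 cover every skill at salary 3 + 17 + 7 + 14 = 41.
Any cover uses at least 4 candidates; among all covering selections none totals below 41.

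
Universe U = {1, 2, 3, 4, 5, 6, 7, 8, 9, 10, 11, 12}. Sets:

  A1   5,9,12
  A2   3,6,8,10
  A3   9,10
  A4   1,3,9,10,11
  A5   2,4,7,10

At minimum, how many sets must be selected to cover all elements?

A1, A2, A4, A5 together cover {1, 2, 3, 4, 5, 6, 7, 8, 9, 10, 11, 12} — every element.
No 3 of the 5 sets cover everything (all 10 triples fall short), so 4 is minimum.

4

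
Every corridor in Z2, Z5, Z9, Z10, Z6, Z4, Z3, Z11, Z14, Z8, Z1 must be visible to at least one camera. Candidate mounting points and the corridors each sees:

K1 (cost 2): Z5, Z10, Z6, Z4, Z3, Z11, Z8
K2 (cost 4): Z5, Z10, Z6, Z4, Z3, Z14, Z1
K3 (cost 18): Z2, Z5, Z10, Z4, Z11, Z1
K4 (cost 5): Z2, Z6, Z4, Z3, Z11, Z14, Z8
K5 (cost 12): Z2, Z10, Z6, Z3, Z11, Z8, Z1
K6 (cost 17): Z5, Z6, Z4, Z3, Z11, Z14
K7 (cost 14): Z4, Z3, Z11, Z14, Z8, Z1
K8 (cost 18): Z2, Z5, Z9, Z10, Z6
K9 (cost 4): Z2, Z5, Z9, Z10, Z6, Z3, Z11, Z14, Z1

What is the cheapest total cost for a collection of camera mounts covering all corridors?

K1, K9 cover every corridor at cost 2 + 4 = 6.
Any cover uses at least 2 camera mounts; among all covering selections none totals below 6.

6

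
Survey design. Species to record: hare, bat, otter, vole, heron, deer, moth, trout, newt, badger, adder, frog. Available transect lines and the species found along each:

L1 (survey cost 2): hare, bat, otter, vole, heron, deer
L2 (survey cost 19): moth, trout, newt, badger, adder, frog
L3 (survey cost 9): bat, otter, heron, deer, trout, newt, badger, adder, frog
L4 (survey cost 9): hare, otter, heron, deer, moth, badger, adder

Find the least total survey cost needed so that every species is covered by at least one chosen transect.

L1, L3, L4 cover every species at survey cost 2 + 9 + 9 = 20.
Any cover uses at least 2 transects; among all covering selections none totals below 20.

20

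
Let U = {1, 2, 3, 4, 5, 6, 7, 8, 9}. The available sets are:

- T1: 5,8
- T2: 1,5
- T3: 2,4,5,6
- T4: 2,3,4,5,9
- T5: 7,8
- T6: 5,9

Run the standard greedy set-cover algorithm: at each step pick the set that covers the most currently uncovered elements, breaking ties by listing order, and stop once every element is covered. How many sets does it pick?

Pick 1: T4 covers 5 new elements (2, 3, 4, 5, 9).
Pick 2: T5 covers 2 new elements (7, 8).
Pick 3: T2 covers 1 new elements (1).
Pick 4: T3 covers 1 new elements (6).
Greedy uses 4 sets.

4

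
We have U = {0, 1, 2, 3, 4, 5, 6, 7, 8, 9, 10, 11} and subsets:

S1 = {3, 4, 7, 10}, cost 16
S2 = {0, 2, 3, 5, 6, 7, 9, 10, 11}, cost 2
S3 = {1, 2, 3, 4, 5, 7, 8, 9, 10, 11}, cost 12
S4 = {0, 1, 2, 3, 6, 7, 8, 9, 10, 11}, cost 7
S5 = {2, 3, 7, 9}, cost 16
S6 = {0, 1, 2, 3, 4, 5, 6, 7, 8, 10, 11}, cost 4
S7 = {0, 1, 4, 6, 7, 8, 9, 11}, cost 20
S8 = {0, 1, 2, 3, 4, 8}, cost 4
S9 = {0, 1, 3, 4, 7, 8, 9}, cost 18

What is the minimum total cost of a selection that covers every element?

6

S2, S6 cover every element at cost 2 + 4 = 6.
Any cover uses at least 2 sets; among all covering selections none totals below 6.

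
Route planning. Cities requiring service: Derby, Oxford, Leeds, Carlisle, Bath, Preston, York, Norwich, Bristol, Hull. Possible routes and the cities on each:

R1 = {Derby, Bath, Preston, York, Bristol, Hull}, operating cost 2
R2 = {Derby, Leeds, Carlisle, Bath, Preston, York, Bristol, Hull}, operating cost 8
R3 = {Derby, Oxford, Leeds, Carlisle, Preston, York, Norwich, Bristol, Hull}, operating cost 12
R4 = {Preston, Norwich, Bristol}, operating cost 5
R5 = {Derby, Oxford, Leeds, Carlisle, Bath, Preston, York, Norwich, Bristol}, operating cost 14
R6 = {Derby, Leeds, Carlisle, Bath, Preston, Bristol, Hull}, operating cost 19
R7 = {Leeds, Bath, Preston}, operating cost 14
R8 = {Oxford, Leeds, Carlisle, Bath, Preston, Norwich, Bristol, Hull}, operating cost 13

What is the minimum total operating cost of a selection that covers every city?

R1, R3 cover every city at operating cost 2 + 12 = 14.
Any cover uses at least 2 routes; among all covering selections none totals below 14.

14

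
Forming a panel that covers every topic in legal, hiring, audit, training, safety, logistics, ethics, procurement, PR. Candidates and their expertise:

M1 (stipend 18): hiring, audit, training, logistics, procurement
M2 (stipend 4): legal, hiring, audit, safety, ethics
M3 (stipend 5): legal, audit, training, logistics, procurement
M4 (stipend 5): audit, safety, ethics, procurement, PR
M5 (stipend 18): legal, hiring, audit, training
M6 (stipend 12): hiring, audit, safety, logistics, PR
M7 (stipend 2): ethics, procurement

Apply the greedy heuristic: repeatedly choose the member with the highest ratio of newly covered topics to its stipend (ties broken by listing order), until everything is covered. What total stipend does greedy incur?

14

Pick 1: M2 adds 5 new (legal, hiring, audit, safety, ethics) at stipend 4 (ratio 5/4).
Pick 2: M3 adds 3 new (training, logistics, procurement) at stipend 5 (ratio 3/5).
Pick 3: M4 adds 1 new (PR) at stipend 5 (ratio 1/5).
Greedy total stipend: 4 + 5 + 5 = 14.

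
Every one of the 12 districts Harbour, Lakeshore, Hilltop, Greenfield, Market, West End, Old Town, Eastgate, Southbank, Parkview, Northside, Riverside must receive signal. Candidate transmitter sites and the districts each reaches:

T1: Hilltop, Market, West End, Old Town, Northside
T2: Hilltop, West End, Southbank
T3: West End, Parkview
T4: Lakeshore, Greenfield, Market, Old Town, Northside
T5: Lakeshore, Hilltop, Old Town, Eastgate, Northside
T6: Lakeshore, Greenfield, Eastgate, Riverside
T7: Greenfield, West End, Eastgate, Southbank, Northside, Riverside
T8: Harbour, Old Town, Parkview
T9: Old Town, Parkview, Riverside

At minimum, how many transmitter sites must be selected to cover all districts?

4

T1, T2, T6, T8 together cover {Harbour, Lakeshore, Hilltop, Greenfield, Market, West End, Old Town, Eastgate, Southbank, Parkview, Northside, Riverside} — every district.
No 3 of the 9 transmitter sites cover everything (all 84 triples fall short), so 4 is minimum.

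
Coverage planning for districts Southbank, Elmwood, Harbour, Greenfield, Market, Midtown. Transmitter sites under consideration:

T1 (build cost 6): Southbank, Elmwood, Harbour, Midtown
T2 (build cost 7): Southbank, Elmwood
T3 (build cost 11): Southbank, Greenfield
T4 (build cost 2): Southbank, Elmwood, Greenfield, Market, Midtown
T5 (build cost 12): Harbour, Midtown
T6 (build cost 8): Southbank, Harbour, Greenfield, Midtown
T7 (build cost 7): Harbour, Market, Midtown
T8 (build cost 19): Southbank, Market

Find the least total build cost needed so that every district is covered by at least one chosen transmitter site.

8

T1, T4 cover every district at build cost 6 + 2 = 8.
Any cover uses at least 2 transmitter sites; among all covering selections none totals below 8.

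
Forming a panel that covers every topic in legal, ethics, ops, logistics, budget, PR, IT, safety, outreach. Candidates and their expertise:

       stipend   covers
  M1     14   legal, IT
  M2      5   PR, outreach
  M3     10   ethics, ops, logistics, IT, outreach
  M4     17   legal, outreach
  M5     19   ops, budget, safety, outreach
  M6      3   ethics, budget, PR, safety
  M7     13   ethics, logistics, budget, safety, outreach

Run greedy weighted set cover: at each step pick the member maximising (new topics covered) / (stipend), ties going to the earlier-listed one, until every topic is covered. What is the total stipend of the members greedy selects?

Pick 1: M6 adds 4 new (ethics, budget, PR, safety) at stipend 3 (ratio 4/3).
Pick 2: M3 adds 4 new (ops, logistics, IT, outreach) at stipend 10 (ratio 4/10).
Pick 3: M1 adds 1 new (legal) at stipend 14 (ratio 1/14).
Greedy total stipend: 3 + 10 + 14 = 27.

27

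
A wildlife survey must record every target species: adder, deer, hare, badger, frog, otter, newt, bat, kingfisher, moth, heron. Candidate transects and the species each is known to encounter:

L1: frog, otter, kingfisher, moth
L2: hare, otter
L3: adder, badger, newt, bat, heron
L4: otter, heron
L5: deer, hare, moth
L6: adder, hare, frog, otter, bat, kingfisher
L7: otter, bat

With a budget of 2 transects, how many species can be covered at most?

Choosing L1, L3 covers {adder, badger, frog, otter, newt, bat, kingfisher, moth, heron} — 9 species.
No choice of 2 transects does better; here deer, hare are left uncovered.

9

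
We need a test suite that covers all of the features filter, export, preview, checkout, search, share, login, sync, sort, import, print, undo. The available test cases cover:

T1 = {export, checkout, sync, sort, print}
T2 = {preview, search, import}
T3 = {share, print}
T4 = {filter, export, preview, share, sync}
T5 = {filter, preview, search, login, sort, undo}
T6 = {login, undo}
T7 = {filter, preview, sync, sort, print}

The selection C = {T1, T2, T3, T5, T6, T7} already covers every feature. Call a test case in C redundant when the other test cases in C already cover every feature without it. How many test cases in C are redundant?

Drop T1: export, checkout uncovered — not redundant.
Drop T2: import uncovered — not redundant.
Drop T3: share uncovered — not redundant.
Drop T5: the rest still cover every feature — redundant.
Drop T6: the rest still cover every feature — redundant.
Drop T7: the rest still cover every feature — redundant.
3 redundant: T5, T6, T7.

3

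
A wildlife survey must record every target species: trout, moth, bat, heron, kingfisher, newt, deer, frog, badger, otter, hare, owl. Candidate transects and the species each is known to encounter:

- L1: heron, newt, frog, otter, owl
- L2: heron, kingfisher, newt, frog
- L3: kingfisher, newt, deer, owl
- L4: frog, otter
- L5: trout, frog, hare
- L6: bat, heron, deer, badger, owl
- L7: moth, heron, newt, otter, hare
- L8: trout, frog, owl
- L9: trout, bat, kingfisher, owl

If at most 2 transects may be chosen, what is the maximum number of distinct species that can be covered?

9

Choosing L6, L7 covers {moth, bat, heron, newt, deer, badger, otter, hare, owl} — 9 species.
No choice of 2 transects does better; here trout, kingfisher, frog are left uncovered.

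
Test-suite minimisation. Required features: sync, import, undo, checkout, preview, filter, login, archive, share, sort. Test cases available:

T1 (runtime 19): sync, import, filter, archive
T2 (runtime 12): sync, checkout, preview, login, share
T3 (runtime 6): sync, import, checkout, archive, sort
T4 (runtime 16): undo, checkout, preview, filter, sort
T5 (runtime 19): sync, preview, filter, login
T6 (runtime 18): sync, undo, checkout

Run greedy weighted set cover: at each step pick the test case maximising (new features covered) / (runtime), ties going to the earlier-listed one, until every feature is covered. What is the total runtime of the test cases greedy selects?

Pick 1: T3 adds 5 new (sync, import, checkout, archive, sort) at runtime 6 (ratio 5/6).
Pick 2: T2 adds 3 new (preview, login, share) at runtime 12 (ratio 3/12).
Pick 3: T4 adds 2 new (undo, filter) at runtime 16 (ratio 2/16).
Greedy total runtime: 6 + 12 + 16 = 34.

34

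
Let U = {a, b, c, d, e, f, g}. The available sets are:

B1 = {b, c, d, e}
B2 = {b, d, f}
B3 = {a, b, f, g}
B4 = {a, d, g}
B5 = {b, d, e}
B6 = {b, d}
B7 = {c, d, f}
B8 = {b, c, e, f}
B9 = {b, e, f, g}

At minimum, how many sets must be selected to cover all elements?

2

B1, B3 together cover {a, b, c, d, e, f, g} — every element.
No single set contains all 7 elements, so 2 is optimal.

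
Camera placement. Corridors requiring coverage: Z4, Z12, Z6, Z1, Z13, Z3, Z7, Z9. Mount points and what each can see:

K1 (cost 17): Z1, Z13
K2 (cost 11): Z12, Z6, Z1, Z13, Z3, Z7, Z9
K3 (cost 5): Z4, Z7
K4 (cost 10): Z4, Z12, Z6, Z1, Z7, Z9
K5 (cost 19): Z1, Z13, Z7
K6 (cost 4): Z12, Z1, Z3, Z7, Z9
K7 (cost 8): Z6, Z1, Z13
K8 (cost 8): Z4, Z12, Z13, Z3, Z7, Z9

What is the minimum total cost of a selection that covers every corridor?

K2, K3 cover every corridor at cost 11 + 5 = 16.
Any cover uses at least 2 camera mounts; among all covering selections none totals below 16.
Greedy by coverage-per-cost would pick K6, K7, K3 for 17 — worse than the optimum 16.

16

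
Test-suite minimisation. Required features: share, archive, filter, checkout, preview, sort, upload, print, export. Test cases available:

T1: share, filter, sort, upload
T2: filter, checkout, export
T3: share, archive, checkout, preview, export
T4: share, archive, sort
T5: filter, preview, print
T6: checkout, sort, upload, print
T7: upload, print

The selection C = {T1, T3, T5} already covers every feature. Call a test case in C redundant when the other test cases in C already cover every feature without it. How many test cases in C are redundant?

0

Drop T1: sort, upload uncovered — not redundant.
Drop T3: archive, checkout, export uncovered — not redundant.
Drop T5: print uncovered — not redundant.
None of the test cases in C is redundant.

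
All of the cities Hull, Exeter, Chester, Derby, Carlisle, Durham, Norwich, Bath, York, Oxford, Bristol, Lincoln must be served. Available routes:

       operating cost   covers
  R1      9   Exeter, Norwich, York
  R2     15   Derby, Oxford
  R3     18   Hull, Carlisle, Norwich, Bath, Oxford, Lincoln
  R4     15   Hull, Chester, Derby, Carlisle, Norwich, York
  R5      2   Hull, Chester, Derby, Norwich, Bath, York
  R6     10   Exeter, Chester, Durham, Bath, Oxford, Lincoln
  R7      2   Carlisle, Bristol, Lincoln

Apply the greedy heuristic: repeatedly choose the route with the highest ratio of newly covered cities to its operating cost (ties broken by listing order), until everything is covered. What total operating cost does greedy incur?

14

Pick 1: R5 adds 6 new (Hull, Chester, Derby, Norwich, Bath, York) at operating cost 2 (ratio 6/2).
Pick 2: R7 adds 3 new (Carlisle, Bristol, Lincoln) at operating cost 2 (ratio 3/2).
Pick 3: R6 adds 3 new (Exeter, Durham, Oxford) at operating cost 10 (ratio 3/10).
Greedy total operating cost: 2 + 2 + 10 = 14.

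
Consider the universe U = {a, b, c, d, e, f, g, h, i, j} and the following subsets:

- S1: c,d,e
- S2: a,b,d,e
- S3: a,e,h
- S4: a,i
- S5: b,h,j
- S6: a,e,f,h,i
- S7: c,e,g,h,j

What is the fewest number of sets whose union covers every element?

S2, S6, S7 together cover {a, b, c, d, e, f, g, h, i, j} — every element.
No 2 of the 7 sets cover everything (all 21 pairs fall short), so 3 is minimum.

3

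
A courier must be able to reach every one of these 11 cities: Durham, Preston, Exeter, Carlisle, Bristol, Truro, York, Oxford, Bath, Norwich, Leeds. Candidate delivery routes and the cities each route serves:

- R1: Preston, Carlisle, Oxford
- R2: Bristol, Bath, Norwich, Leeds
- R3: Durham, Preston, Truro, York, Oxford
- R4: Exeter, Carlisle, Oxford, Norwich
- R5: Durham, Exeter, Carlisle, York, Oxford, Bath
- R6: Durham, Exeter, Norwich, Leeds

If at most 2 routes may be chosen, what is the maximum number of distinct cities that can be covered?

Choosing R2, R3 covers {Durham, Preston, Bristol, Truro, York, Oxford, Bath, Norwich, Leeds} — 9 cities.
No choice of 2 routes does better; here Exeter, Carlisle are left uncovered.

9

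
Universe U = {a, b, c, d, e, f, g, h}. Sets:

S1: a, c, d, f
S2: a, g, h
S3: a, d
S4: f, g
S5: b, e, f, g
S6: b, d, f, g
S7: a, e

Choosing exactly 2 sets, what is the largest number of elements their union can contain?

Choosing S1, S5 covers {a, b, c, d, e, f, g} — 7 elements.
No choice of 2 sets does better; here h is left uncovered.

7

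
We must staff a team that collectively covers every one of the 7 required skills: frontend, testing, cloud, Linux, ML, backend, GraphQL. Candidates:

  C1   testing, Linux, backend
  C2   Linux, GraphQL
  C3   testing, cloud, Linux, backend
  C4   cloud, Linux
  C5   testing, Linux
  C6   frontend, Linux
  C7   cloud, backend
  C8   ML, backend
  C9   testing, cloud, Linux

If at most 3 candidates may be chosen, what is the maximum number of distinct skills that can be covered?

6

Choosing C2, C3, C6 covers {frontend, testing, cloud, Linux, backend, GraphQL} — 6 skills.
No choice of 3 candidates does better; here ML is left uncovered.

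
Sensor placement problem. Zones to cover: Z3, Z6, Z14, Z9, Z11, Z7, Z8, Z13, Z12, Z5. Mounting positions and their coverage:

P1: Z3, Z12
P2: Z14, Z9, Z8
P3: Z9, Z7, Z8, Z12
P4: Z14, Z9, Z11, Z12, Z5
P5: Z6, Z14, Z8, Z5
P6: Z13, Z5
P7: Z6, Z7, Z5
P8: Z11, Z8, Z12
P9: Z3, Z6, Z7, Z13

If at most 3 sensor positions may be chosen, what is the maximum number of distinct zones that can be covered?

10

Choosing P2, P4, P9 covers {Z3, Z6, Z14, Z9, Z11, Z7, Z8, Z13, Z12, Z5} — 10 zones.
That is all 10 zones.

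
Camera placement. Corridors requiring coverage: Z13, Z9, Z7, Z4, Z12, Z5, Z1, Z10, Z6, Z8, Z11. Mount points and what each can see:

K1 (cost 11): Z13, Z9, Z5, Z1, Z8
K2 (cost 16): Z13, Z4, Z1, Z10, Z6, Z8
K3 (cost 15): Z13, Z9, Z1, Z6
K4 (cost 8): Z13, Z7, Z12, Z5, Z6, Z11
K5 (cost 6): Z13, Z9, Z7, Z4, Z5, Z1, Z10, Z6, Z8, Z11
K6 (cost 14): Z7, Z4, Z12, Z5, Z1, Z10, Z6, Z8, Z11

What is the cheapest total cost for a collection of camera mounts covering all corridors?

14

K4, K5 cover every corridor at cost 8 + 6 = 14.
Any cover uses at least 2 camera mounts; among all covering selections none totals below 14.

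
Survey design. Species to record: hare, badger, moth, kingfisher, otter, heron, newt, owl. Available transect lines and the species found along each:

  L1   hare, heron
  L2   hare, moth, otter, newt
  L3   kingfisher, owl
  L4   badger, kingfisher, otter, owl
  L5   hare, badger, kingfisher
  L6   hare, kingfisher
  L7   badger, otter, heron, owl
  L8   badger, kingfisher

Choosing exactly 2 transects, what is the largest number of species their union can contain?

Choosing L2, L4 covers {hare, badger, moth, kingfisher, otter, newt, owl} — 7 species.
No choice of 2 transects does better; here heron is left uncovered.

7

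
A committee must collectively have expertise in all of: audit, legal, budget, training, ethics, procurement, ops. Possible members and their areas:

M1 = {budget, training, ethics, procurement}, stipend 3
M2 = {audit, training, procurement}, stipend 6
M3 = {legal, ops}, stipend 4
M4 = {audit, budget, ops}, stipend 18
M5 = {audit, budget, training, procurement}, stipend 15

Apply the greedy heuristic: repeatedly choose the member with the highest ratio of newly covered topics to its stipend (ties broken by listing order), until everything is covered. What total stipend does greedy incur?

Pick 1: M1 adds 4 new (budget, training, ethics, procurement) at stipend 3 (ratio 4/3).
Pick 2: M3 adds 2 new (legal, ops) at stipend 4 (ratio 2/4).
Pick 3: M2 adds 1 new (audit) at stipend 6 (ratio 1/6).
Greedy total stipend: 3 + 4 + 6 = 13.

13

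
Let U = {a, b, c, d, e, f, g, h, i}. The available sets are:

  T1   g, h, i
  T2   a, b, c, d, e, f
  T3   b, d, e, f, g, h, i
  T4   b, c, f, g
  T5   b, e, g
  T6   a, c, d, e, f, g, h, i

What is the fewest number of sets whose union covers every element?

2

T1, T2 together cover {a, b, c, d, e, f, g, h, i} — every element.
No single set contains all 9 elements, so 2 is optimal.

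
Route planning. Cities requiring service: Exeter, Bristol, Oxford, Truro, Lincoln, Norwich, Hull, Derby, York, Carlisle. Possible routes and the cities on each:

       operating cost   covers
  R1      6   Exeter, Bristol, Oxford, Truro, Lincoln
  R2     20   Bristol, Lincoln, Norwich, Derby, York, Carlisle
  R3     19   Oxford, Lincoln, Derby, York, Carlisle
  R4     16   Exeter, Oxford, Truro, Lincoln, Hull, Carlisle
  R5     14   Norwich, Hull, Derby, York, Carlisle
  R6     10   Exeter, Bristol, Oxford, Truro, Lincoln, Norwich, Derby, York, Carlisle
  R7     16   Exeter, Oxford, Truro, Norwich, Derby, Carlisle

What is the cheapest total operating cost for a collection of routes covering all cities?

R1, R5 cover every city at operating cost 6 + 14 = 20.
Any cover uses at least 2 routes; among all covering selections none totals below 20.
Greedy by coverage-per-operating cost would pick R6, R5 for 24 — worse than the optimum 20.

20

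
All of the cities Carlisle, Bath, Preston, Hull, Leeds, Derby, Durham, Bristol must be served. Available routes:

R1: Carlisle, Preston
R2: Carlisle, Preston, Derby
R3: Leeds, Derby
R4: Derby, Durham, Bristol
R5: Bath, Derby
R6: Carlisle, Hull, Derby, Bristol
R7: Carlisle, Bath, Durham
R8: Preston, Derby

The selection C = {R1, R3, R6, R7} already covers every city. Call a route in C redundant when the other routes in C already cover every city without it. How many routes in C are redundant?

Drop R1: Preston uncovered — not redundant.
Drop R3: Leeds uncovered — not redundant.
Drop R6: Hull, Bristol uncovered — not redundant.
Drop R7: Bath, Durham uncovered — not redundant.
None of the routes in C is redundant.

0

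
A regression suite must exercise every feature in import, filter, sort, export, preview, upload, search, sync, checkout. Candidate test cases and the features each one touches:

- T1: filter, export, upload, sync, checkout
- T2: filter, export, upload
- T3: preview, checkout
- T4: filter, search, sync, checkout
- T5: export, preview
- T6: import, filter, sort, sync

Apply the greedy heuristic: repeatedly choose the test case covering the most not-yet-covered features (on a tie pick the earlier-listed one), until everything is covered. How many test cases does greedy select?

4

Pick 1: T1 covers 5 new features (filter, export, upload, sync, checkout).
Pick 2: T6 covers 2 new features (import, sort).
Pick 3: T3 covers 1 new features (preview).
Pick 4: T4 covers 1 new features (search).
Greedy uses 4 test cases.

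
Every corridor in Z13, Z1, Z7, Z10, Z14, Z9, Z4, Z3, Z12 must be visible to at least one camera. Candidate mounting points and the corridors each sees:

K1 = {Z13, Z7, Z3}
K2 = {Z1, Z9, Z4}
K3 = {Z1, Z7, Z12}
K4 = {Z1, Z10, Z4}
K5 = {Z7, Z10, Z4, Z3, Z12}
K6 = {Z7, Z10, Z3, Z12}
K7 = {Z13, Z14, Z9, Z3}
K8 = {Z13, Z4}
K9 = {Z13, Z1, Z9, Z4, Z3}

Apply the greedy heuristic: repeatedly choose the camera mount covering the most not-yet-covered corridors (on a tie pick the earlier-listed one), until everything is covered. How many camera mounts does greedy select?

Pick 1: K5 covers 5 new corridors (Z7, Z10, Z4, Z3, Z12).
Pick 2: K7 covers 3 new corridors (Z13, Z14, Z9).
Pick 3: K2 covers 1 new corridors (Z1).
Greedy uses 3 camera mounts.

3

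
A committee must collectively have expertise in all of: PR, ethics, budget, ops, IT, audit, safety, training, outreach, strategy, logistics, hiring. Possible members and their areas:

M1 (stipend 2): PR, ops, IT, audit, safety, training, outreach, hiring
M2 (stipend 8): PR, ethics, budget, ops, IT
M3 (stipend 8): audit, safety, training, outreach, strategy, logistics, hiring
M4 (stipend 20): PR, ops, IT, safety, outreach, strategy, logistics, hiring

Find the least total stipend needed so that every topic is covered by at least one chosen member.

16

M2, M3 cover every topic at stipend 8 + 8 = 16.
Any cover uses at least 2 members; among all covering selections none totals below 16.
Greedy by coverage-per-stipend would pick M1, M2, M3 for 18 — worse than the optimum 16.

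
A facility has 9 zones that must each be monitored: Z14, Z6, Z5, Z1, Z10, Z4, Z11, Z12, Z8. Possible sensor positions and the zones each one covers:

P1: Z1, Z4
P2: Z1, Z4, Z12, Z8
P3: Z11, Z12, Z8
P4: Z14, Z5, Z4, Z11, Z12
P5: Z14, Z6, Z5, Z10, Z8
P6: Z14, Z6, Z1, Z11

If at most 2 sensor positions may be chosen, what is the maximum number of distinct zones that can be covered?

8

Choosing P2, P5 covers {Z14, Z6, Z5, Z1, Z10, Z4, Z12, Z8} — 8 zones.
No choice of 2 sensor positions does better; here Z11 is left uncovered.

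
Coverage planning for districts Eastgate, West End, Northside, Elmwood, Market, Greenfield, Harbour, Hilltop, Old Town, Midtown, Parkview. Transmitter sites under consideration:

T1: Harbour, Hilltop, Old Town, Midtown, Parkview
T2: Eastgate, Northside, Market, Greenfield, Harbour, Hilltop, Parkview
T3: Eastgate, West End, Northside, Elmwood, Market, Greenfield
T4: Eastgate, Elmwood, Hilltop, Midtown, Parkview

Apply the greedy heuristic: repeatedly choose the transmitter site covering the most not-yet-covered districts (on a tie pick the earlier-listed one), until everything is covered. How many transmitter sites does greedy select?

Pick 1: T2 covers 7 new districts (Eastgate, Northside, Market, Greenfield, Harbour, Hilltop, Parkview).
Pick 2: T1 covers 2 new districts (Old Town, Midtown).
Pick 3: T3 covers 2 new districts (West End, Elmwood).
Greedy uses 3 transmitter sites. (The true minimum is 2.)

3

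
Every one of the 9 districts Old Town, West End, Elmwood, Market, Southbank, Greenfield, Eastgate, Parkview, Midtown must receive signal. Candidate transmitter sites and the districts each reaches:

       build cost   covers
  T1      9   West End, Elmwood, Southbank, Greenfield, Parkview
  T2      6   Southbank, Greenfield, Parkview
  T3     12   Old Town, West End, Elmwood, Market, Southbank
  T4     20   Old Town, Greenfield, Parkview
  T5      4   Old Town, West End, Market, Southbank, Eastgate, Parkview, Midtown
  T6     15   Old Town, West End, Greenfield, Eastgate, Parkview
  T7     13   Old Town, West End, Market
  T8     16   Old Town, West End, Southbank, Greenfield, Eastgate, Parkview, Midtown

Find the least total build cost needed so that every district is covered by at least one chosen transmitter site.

13

T1, T5 cover every district at build cost 9 + 4 = 13.
Any cover uses at least 2 transmitter sites; among all covering selections none totals below 13.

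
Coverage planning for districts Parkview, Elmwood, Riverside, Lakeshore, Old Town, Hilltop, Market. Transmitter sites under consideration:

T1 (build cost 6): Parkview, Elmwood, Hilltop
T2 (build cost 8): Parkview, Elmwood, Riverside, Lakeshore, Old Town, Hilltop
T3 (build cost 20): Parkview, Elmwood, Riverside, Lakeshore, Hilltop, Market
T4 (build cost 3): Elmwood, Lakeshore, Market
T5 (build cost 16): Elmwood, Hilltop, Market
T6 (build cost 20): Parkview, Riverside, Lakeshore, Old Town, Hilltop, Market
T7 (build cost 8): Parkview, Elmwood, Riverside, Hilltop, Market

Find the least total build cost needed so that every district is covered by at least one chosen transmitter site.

11

T2, T4 cover every district at build cost 8 + 3 = 11.
Any cover uses at least 2 transmitter sites; among all covering selections none totals below 11.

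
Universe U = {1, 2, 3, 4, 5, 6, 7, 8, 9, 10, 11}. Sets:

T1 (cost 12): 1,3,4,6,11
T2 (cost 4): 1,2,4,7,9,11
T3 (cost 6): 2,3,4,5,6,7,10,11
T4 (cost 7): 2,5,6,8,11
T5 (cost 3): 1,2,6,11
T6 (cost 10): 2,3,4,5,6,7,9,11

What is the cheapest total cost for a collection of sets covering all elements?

17

T2, T3, T4 cover every element at cost 4 + 6 + 7 = 17.
Any cover uses at least 3 sets; among all covering selections none totals below 17.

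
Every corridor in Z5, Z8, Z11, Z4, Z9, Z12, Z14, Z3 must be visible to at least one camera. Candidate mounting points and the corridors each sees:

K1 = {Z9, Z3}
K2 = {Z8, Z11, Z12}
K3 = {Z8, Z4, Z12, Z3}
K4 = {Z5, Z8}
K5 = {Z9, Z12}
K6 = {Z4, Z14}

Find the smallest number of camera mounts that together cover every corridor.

4

K1, K2, K4, K6 together cover {Z5, Z8, Z11, Z4, Z9, Z12, Z14, Z3} — every corridor.
No 3 of the 6 camera mounts cover everything (all 20 triples fall short), so 4 is minimum.
Greedy (largest uncovered first) would take K3, K1, K2, K4, K6 — 5 camera mounts — but 4 suffice.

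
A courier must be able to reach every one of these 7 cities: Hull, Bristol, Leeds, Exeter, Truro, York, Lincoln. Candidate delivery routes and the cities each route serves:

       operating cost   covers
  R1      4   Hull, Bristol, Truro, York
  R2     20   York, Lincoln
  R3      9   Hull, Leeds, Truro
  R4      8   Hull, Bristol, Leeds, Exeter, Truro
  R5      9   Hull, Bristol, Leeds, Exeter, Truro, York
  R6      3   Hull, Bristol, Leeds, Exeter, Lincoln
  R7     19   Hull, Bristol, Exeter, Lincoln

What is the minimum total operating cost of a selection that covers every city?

R1, R6 cover every city at operating cost 4 + 3 = 7.
Any cover uses at least 2 routes; among all covering selections none totals below 7.

7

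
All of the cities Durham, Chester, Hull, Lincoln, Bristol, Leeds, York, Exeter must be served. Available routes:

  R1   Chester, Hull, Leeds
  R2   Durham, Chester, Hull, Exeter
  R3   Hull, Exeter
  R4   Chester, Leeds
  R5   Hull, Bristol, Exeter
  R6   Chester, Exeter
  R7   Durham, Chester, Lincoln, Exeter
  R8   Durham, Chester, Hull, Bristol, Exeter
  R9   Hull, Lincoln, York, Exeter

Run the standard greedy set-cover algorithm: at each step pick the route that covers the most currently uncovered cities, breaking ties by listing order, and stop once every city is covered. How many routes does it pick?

Pick 1: R8 covers 5 new cities (Durham, Chester, Hull, Bristol, Exeter).
Pick 2: R9 covers 2 new cities (Lincoln, York).
Pick 3: R1 covers 1 new cities (Leeds).
Greedy uses 3 routes.

3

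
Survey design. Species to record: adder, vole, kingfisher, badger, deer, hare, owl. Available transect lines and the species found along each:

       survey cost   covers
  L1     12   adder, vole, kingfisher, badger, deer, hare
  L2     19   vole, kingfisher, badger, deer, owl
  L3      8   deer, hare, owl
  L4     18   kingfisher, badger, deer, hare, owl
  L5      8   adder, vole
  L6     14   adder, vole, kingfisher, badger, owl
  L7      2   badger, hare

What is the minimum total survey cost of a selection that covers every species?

20

L1, L3 cover every species at survey cost 12 + 8 = 20.
Any cover uses at least 2 transects; among all covering selections none totals below 20.
Greedy by coverage-per-survey cost would pick L7, L1, L3 for 22 — worse than the optimum 20.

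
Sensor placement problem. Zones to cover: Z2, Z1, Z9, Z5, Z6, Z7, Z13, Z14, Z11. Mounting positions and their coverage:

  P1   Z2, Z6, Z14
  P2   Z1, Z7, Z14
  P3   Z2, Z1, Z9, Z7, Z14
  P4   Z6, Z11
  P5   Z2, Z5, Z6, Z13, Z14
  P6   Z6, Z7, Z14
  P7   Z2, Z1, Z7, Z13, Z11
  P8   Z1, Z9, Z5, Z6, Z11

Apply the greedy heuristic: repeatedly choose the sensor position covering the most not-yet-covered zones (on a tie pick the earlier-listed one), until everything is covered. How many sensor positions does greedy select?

Pick 1: P3 covers 5 new zones (Z2, Z1, Z9, Z7, Z14).
Pick 2: P5 covers 3 new zones (Z5, Z6, Z13).
Pick 3: P4 covers 1 new zones (Z11).
Greedy uses 3 sensor positions.

3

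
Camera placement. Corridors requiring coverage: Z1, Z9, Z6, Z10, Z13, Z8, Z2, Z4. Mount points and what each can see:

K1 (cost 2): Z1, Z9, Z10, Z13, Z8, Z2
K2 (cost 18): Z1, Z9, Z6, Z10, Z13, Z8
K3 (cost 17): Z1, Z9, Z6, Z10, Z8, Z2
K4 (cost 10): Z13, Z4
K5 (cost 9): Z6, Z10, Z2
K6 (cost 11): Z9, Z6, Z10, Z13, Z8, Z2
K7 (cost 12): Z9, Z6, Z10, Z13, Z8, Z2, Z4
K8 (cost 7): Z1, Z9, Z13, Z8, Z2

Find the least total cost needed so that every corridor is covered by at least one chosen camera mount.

K1, K7 cover every corridor at cost 2 + 12 = 14.
Any cover uses at least 2 camera mounts; among all covering selections none totals below 14.

14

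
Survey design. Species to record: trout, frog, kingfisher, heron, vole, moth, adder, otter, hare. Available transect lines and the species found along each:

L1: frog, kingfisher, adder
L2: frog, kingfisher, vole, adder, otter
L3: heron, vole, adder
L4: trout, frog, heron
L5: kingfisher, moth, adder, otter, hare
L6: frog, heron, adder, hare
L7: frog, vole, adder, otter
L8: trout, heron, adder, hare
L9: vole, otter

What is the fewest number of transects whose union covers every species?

3

L2, L4, L5 together cover {trout, frog, kingfisher, heron, vole, moth, adder, otter, hare} — every species.
No 2 of the 9 transects cover everything (all 36 pairs fall short), so 3 is minimum.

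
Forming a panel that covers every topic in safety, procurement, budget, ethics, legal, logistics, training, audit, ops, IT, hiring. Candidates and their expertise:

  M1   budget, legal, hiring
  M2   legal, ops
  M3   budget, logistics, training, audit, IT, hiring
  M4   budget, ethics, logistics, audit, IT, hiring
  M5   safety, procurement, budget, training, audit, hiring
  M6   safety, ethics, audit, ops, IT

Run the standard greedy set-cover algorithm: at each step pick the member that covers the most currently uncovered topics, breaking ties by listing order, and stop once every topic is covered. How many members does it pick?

Pick 1: M3 covers 6 new topics (budget, logistics, training, audit, IT, hiring).
Pick 2: M6 covers 3 new topics (safety, ethics, ops).
Pick 3: M1 covers 1 new topics (legal).
Pick 4: M5 covers 1 new topics (procurement).
Greedy uses 4 members. (The true minimum is 3.)

4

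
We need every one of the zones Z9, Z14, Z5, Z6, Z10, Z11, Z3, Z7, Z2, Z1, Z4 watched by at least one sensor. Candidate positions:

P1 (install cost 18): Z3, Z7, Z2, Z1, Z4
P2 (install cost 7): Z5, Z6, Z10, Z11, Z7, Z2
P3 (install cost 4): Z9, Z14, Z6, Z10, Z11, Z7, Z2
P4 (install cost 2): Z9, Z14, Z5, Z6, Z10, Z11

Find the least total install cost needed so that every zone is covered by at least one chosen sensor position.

P1, P4 cover every zone at install cost 18 + 2 = 20.
Any cover uses at least 2 sensor positions; among all covering selections none totals below 20.
Greedy by coverage-per-install cost would pick P4, P3, P1 for 24 — worse than the optimum 20.

20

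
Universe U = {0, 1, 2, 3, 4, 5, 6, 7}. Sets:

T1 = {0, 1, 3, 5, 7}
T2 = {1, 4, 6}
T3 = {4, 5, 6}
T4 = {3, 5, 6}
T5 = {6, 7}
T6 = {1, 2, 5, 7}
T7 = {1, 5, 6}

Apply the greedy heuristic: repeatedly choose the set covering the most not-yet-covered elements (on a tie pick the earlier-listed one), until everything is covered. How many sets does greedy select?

Pick 1: T1 covers 5 new elements (0, 1, 3, 5, 7).
Pick 2: T2 covers 2 new elements (4, 6).
Pick 3: T6 covers 1 new elements (2).
Greedy uses 3 sets.

3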